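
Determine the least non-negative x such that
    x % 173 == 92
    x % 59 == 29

265

From x ≡ 92 (mod 173) write x = 92 + 173t. Substituting into x ≡ 29 (mod 59) gives 173t ≡ 55 (mod 59), and since 55⁻¹ ≡ 44 (mod 59), t ≡ 1. Hence x ≡ 92 + 173·1 = 265 (mod 10207).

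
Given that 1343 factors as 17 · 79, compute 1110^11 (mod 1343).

589

Mod 17: 1110 ≡ 5; 5^11 ≡ 11 (mod 17).
Mod 79: 1110 ≡ 4; 4^11 ≡ 36 (mod 79).
Combine by CRT: x ≡ 11 (mod 17), x ≡ 36 (mod 79) ⇒ x ≡ 589 (mod 1343).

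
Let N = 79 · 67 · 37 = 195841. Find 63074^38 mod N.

43966

Mod 79: 63074 ≡ 32; 32^38 ≡ 42 (mod 79).
Mod 67: 63074 ≡ 27; 27^38 ≡ 14 (mod 67).
Mod 37: 63074 ≡ 26; by Fermat, exponent reduces to 38 mod 36 = 2; 26^2 ≡ 10 (mod 37).
Combine by CRT: x ≡ 42 (mod 79), x ≡ 14 (mod 67), x ≡ 10 (mod 37) ⇒ x ≡ 43966 (mod 195841).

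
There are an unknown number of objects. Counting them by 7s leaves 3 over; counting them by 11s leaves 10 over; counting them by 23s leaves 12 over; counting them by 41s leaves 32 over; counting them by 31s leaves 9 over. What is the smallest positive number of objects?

The moduli are pairwise coprime; M = 7·11·23·41·31 = 2250941.
M/7 = 321563; 321563 ≡ 4 (mod 7); 4·2 ≡ 1, so inverse 2.
M/11 = 204631; 204631 ≡ 9 (mod 11); 9·5 ≡ 1, so inverse 5.
M/23 = 97867; 97867 ≡ 2 (mod 23); 2·12 ≡ 1, so inverse 12.
M/41 = 54901; 54901 ≡ 2 (mod 41); 2·21 ≡ 1, so inverse 21.
M/31 = 72611; 72611 ≡ 9 (mod 31); 9·7 ≡ 1, so inverse 7.
N ≡ 3·321563·2 + 10·204631·5 + 12·97867·12 + 32·54901·21 + 9·72611·7 = 67721741.
67721741 mod 2250941 = 193511.

193511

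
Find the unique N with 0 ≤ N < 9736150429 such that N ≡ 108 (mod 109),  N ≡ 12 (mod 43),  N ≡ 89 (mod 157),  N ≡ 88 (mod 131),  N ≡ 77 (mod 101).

The moduli are pairwise coprime; M = 109·43·157·131·101 = 9736150429.
M/109 = 89322481; 89322481 ≡ 33 (mod 109); 33·76 ≡ 1, so inverse 76.
M/43 = 226422103; 226422103 ≡ 13 (mod 43); 13·10 ≡ 1, so inverse 10.
M/157 = 62013697; 62013697 ≡ 110 (mod 157); 110·10 ≡ 1, so inverse 10.
M/131 = 74321759; 74321759 ≡ 88 (mod 131); 88·67 ≡ 1, so inverse 67.
M/101 = 96397529; 96397529 ≡ 99 (mod 101); 99·50 ≡ 1, so inverse 50.
N ≡ 108·89322481·76 + 12·226422103·10 + 89·62013697·10 + 88·74321759·67 + 77·96397529·50 = 1624853344452.
1624853344452 mod 9736150429 = 8652373238.

8652373238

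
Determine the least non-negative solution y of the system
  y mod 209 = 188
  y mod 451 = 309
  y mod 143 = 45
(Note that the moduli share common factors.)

30075

Combine the congruences pairwise.
gcd(209, 451) = 11 and 11 | (309 − 188), so the pair is consistent; merging gives y ≡ 4368 (mod 8569), where 8569 = lcm(209, 451).
gcd(8569, 143) = 11 and 11 | (45 − 4368), so the pair is consistent; merging gives y ≡ 30075 (mod 111397), where 111397 = lcm(8569, 143).
The solution is unique modulo lcm(209, 451, 143) = 111397.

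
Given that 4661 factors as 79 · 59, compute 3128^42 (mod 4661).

Mod 79: 3128 ≡ 47; 47^42 ≡ 62 (mod 79).
Mod 59: 3128 ≡ 1; 1^42 ≡ 1 (mod 59).
Combine by CRT: x ≡ 62 (mod 79), x ≡ 1 (mod 59) ⇒ x ≡ 4249 (mod 4661).

4249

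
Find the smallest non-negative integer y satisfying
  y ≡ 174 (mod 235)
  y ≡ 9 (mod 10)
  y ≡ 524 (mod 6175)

gcd(235, 10) = 5 and 5 | (9 − 174), so the pair is consistent; merging gives y ≡ 409 (mod 470), where 470 = lcm(235, 10).
gcd(470, 6175) = 5 and 5 | (524 − 409), so the pair is consistent; merging gives y ≡ 525399 (mod 580450), where 580450 = lcm(470, 6175).
The solution is unique modulo lcm(235, 10, 6175) = 580450.

525399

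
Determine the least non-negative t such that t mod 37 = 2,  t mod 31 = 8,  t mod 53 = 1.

The moduli are pairwise coprime; N = 37·31·53 = 60791.
N/37 = 1643; 1643 ≡ 15 (mod 37); 15·5 ≡ 1, so inverse 5.
N/31 = 1961; 1961 ≡ 8 (mod 31); 8·4 ≡ 1, so inverse 4.
N/53 = 1147; 1147 ≡ 34 (mod 53); 34·39 ≡ 1, so inverse 39.
t ≡ 2·1643·5 + 8·1961·4 + 1·1147·39 = 123915.
123915 mod 60791 = 2333.

2333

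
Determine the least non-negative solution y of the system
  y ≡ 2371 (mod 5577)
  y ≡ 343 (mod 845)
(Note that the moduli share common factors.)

gcd(5577, 845) = 169 and 169 | (343 − 2371), so the pair is consistent; merging gives y ≡ 7948 (mod 27885), where 27885 = lcm(5577, 845).
The solution is unique modulo lcm(5577, 845) = 27885.

7948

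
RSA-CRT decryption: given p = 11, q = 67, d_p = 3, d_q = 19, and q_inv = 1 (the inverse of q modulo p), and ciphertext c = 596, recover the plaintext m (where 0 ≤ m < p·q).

591

m₁ = c^(d_p) mod p: c ≡ 2 (mod 11), and 2^3 mod 11 = 8.
m₂ = c^(d_q) mod q: c ≡ 60 (mod 67), and 60^19 mod 67 = 55.
h = q_inv·(m₁ − m₂) mod p = 1·(8 − 55) mod 11 = 8.
m = m₂ + h·q = 55 + 8·67 = 591.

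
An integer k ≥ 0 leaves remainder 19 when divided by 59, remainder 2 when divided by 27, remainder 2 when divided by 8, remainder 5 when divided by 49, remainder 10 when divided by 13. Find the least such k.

7775570

The moduli are pairwise coprime; N = 59·27·8·49·13 = 8117928.
N/59 = 137592; 137592 ≡ 4 (mod 59); 4·15 ≡ 1, so inverse 15.
N/27 = 300664; 300664 ≡ 19 (mod 27); 19·10 ≡ 1, so inverse 10.
N/8 = 1014741; 1014741 ≡ 5 (mod 8); 5·5 ≡ 1, so inverse 5.
N/49 = 165672; 165672 ≡ 3 (mod 49); 3·33 ≡ 1, so inverse 33.
N/13 = 624456; 624456 ≡ 1 (mod 13), inverse 1.
k ≡ 19·137592·15 + 2·300664·10 + 2·1014741·5 + 5·165672·33 + 10·624456·1 = 88954850.
88954850 mod 8117928 = 7775570.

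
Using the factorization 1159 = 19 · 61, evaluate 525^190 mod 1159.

121

Mod 19: 525 ≡ 12; by Fermat, exponent reduces to 190 mod 18 = 10; 12^10 ≡ 7 (mod 19).
Mod 61: 525 ≡ 37; by Fermat, exponent reduces to 190 mod 60 = 10; 37^10 ≡ 60 (mod 61).
Combine by CRT: x ≡ 7 (mod 19), x ≡ 60 (mod 61) ⇒ x ≡ 121 (mod 1159).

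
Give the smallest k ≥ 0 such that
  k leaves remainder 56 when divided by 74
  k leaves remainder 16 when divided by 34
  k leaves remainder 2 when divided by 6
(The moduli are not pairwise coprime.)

2498

gcd(74, 34) = 2 and 2 | (16 − 56), so the pair is consistent; merging gives k ≡ 1240 (mod 1258), where 1258 = lcm(74, 34).
gcd(1258, 6) = 2 and 2 | (2 − 1240), so the pair is consistent; merging gives k ≡ 2498 (mod 3774), where 3774 = lcm(1258, 6).
The solution is unique modulo lcm(74, 34, 6) = 3774.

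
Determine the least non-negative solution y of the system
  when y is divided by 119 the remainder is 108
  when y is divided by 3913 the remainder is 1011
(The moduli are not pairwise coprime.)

gcd(119, 3913) = 7 and 7 | (1011 − 108), so the pair is consistent; merging gives y ≡ 20576 (mod 66521), where 66521 = lcm(119, 3913).
The solution is unique modulo lcm(119, 3913) = 66521.

20576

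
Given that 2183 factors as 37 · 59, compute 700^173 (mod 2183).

Mod 37: 700 ≡ 34; by Fermat, exponent reduces to 173 mod 36 = 29; 34^29 ≡ 9 (mod 37).
Mod 59: 700 ≡ 51; by Fermat, exponent reduces to 173 mod 58 = 57; 51^57 ≡ 22 (mod 59).
Combine by CRT: x ≡ 9 (mod 37), x ≡ 22 (mod 59) ⇒ x ≡ 1674 (mod 2183).

1674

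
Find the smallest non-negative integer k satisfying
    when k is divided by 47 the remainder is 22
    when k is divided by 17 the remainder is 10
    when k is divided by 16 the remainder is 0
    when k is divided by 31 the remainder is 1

347728

The moduli are pairwise coprime; N = 47·17·16·31 = 396304.
N/47 = 8432; 8432 ≡ 19 (mod 47); 19·5 ≡ 1, so inverse 5.
N/17 = 23312; 23312 ≡ 5 (mod 17); 5·7 ≡ 1, so inverse 7.
N/16 = 24769; 24769 ≡ 1 (mod 16), inverse 1.
N/31 = 12784; 12784 ≡ 12 (mod 31); 12·13 ≡ 1, so inverse 13.
k ≡ 22·8432·5 + 10·23312·7 + 0·24769·1 + 1·12784·13 = 2725552.
2725552 mod 396304 = 347728.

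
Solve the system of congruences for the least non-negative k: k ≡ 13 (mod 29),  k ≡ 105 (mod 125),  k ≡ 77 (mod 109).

The moduli are pairwise coprime; N = 29·125·109 = 395125.
N/29 = 13625; 13625 ≡ 24 (mod 29); 24·23 ≡ 1, so inverse 23.
N/125 = 3161; 3161 ≡ 36 (mod 125); 36·66 ≡ 1, so inverse 66.
N/109 = 3625; 3625 ≡ 28 (mod 109); 28·74 ≡ 1, so inverse 74.
k ≡ 13·13625·23 + 105·3161·66 + 77·3625·74 = 46634855.
46634855 mod 395125 = 10105.

10105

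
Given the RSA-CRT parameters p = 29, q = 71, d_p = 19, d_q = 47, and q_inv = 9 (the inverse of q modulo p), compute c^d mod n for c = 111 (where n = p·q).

1399

m₁ = c^(d_p) mod p: c ≡ 24 (mod 29), and 24^19 mod 29 = 7.
m₂ = c^(d_q) mod q: c ≡ 40 (mod 71), and 40^47 mod 71 = 50.
h = q_inv·(m₁ − m₂) mod p = 9·(7 − 50) mod 29 = 19.
m = m₂ + h·q = 50 + 19·71 = 1399.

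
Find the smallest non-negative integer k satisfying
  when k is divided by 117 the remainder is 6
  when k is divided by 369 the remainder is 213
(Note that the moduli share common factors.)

3165

Combine the congruences pairwise.
gcd(117, 369) = 9 and 9 | (213 − 6), so the pair is consistent; merging gives k ≡ 3165 (mod 4797), where 4797 = lcm(117, 369).
The solution is unique modulo lcm(117, 369) = 4797.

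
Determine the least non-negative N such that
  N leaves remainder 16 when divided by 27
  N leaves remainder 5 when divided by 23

From N ≡ 16 (mod 27) write N = 16 + 27t. Substituting into N ≡ 5 (mod 23) gives 27t ≡ 12 (mod 23), and since 4⁻¹ ≡ 6 (mod 23), t ≡ 3. Hence N ≡ 16 + 27·3 = 97 (mod 621).

97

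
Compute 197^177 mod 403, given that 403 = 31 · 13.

356

Mod 31: 197 ≡ 11; by Fermat, exponent reduces to 177 mod 30 = 27; 11^27 ≡ 15 (mod 31).
Mod 13: 197 ≡ 2; by Fermat, exponent reduces to 177 mod 12 = 9; 2^9 ≡ 5 (mod 13).
Combine by CRT: x ≡ 15 (mod 31), x ≡ 5 (mod 13) ⇒ x ≡ 356 (mod 403).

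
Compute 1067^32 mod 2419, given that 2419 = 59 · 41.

Mod 59: 1067 ≡ 5; 5^32 ≡ 7 (mod 59).
Mod 41: 1067 ≡ 1; 1^32 ≡ 1 (mod 41).
Combine by CRT: x ≡ 7 (mod 59), x ≡ 1 (mod 41) ⇒ x ≡ 1600 (mod 2419).

1600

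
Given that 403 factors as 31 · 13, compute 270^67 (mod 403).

114

Mod 31: 270 ≡ 22; by Fermat, exponent reduces to 67 mod 30 = 7; 22^7 ≡ 21 (mod 31).
Mod 13: 270 ≡ 10; by Fermat, exponent reduces to 67 mod 12 = 7; 10^7 ≡ 10 (mod 13).
Combine by CRT: x ≡ 21 (mod 31), x ≡ 10 (mod 13) ⇒ x ≡ 114 (mod 403).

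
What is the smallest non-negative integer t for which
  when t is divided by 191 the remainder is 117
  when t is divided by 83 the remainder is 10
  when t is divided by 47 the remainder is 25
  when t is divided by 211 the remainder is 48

55376365

The moduli are pairwise coprime; N = 191·83·47·211 = 157214201.
N/191 = 823111; 823111 ≡ 92 (mod 191); 92·27 ≡ 1, so inverse 27.
N/83 = 1894147; 1894147 ≡ 4 (mod 83); 4·21 ≡ 1, so inverse 21.
N/47 = 3344983; 3344983 ≡ 40 (mod 47); 40·20 ≡ 1, so inverse 20.
N/211 = 745091; 745091 ≡ 50 (mod 211); 50·38 ≡ 1, so inverse 38.
t ≡ 117·823111·27 + 10·1894147·21 + 25·3344983·20 + 48·745091·38 = 6029516003.
6029516003 mod 157214201 = 55376365.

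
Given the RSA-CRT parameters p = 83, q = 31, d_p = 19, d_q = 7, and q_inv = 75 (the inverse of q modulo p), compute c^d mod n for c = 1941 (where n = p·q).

224

m₁ = c^(d_p) mod p: c ≡ 32 (mod 83), and 32^19 mod 83 = 58.
m₂ = c^(d_q) mod q: c ≡ 19 (mod 31), and 19^7 mod 31 = 7.
h = q_inv·(m₁ − m₂) mod p = 75·(58 − 7) mod 83 = 7.
m = m₂ + h·q = 7 + 7·31 = 224.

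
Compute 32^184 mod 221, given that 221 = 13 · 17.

Mod 13: 32 ≡ 6; by Fermat, exponent reduces to 184 mod 12 = 4; 6^4 ≡ 9 (mod 13).
Mod 17: 32 ≡ 15; by Fermat, exponent reduces to 184 mod 16 = 8; 15^8 ≡ 1 (mod 17).
Combine by CRT: x ≡ 9 (mod 13), x ≡ 1 (mod 17) ⇒ x ≡ 35 (mod 221).

35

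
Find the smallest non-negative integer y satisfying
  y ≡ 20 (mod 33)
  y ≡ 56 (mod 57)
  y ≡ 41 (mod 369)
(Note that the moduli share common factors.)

45428

gcd(33, 57) = 3 and 3 | (56 − 20), so the pair is consistent; merging gives y ≡ 284 (mod 627), where 627 = lcm(33, 57).
gcd(627, 369) = 3 and 3 | (41 − 284), so the pair is consistent; merging gives y ≡ 45428 (mod 77121), where 77121 = lcm(627, 369).
The solution is unique modulo lcm(33, 57, 369) = 77121.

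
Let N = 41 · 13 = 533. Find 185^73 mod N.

Mod 41: 185 ≡ 21; by Fermat, exponent reduces to 73 mod 40 = 33; 21^33 ≡ 5 (mod 41).
Mod 13: 185 ≡ 3; by Fermat, exponent reduces to 73 mod 12 = 1; 3^1 ≡ 3 (mod 13).
Combine by CRT: x ≡ 5 (mod 41), x ≡ 3 (mod 13) ⇒ x ≡ 497 (mod 533).

497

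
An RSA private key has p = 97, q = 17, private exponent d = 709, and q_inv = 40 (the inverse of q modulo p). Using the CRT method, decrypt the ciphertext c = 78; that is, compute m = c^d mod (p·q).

1281

d_p = d mod (p−1) = 709 mod 96 = 37; d_q = d mod (q−1) = 5.
m₁ = c^(d_p) mod p: c ≡ 78 (mod 97), and 78^37 mod 97 = 20.
m₂ = c^(d_q) mod q: c ≡ 10 (mod 17), and 10^5 mod 17 = 6.
h = q_inv·(m₁ − m₂) mod p = 40·(20 − 6) mod 97 = 75.
m = m₂ + h·q = 6 + 75·17 = 1281.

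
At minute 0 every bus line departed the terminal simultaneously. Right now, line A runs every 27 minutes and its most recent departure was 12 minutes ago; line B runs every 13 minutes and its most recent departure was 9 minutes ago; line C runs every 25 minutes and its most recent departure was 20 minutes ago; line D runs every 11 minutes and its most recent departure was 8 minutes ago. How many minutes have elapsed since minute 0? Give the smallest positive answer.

The moduli are pairwise coprime; N = 27·13·25·11 = 96525.
N/27 = 3575; 3575 ≡ 11 (mod 27); 11·5 ≡ 1, so inverse 5.
N/13 = 7425; 7425 ≡ 2 (mod 13); 2·7 ≡ 1, so inverse 7.
N/25 = 3861; 3861 ≡ 11 (mod 25); 11·16 ≡ 1, so inverse 16.
N/11 = 8775; 8775 ≡ 8 (mod 11); 8·7 ≡ 1, so inverse 7.
t ≡ 12·3575·5 + 9·7425·7 + 20·3861·16 + 8·8775·7 = 2409195.
2409195 mod 96525 = 92595.

92595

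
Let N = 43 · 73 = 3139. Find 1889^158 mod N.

2636

Mod 43: 1889 ≡ 40; by Fermat, exponent reduces to 158 mod 42 = 32; 40^32 ≡ 13 (mod 43).
Mod 73: 1889 ≡ 64; by Fermat, exponent reduces to 158 mod 72 = 14; 64^14 ≡ 8 (mod 73).
Combine by CRT: x ≡ 13 (mod 43), x ≡ 8 (mod 73) ⇒ x ≡ 2636 (mod 3139).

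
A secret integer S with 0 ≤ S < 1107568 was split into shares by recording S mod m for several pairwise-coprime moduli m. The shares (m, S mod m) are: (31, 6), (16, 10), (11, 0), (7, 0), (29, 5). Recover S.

From S ≡ 6 (mod 31) write S = 6 + 31t. Substituting into S ≡ 10 (mod 16) gives 31t ≡ 4 (mod 16), and since 15⁻¹ ≡ 15 (mod 16), t ≡ 12. Hence S ≡ 6 + 31·12 = 378 (mod 496).
From S ≡ 378 (mod 496) write S = 378 + 496t. Substituting into S ≡ 0 (mod 11) gives 496t ≡ 7 (mod 11), and since 1⁻¹ ≡ 1 (mod 11), t ≡ 7. Hence S ≡ 378 + 496·7 = 3850 (mod 5456).
From S ≡ 3850 (mod 5456) write S = 3850 + 5456t. Substituting into S ≡ 0 (mod 7) gives 5456t ≡ 0 (mod 7), and since 3⁻¹ ≡ 5 (mod 7), t ≡ 0. Hence S ≡ 3850 + 5456·0 = 3850 (mod 38192).
From S ≡ 3850 (mod 38192) write S = 3850 + 38192t. Substituting into S ≡ 5 (mod 29) gives 38192t ≡ 12 (mod 29), and since 28⁻¹ ≡ 28 (mod 29), t ≡ 17. Hence S ≡ 3850 + 38192·17 = 653114 (mod 1107568).

653114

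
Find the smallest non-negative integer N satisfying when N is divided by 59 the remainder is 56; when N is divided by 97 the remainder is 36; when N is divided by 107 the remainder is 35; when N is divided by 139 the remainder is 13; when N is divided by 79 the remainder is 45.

The moduli are pairwise coprime; M = 59·97·107·139·79 = 6724336141.
M/59 = 113971799; 113971799 ≡ 24 (mod 59); 24·32 ≡ 1, so inverse 32.
M/97 = 69323053; 69323053 ≡ 63 (mod 97); 63·77 ≡ 1, so inverse 77.
M/107 = 62844263; 62844263 ≡ 60 (mod 107); 60·66 ≡ 1, so inverse 66.
M/139 = 48376519; 48376519 ≡ 71 (mod 139); 71·47 ≡ 1, so inverse 47.
M/79 = 85118179; 85118179 ≡ 24 (mod 79); 24·56 ≡ 1, so inverse 56.
N ≡ 56·113971799·32 + 36·69323053·77 + 35·62844263·66 + 13·48376519·47 + 45·85118179·56 = 785627078443.
785627078443 mod 6724336141 = 5604086087.

5604086087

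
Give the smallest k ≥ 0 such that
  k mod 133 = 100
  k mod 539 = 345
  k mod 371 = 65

gcd(133, 539) = 7 and 7 | (345 − 100), so the pair is consistent; merging gives k ≡ 1962 (mod 10241), where 10241 = lcm(133, 539).
gcd(10241, 371) = 7 and 7 | (65 − 1962), so the pair is consistent; merging gives k ≡ 237505 (mod 542773), where 542773 = lcm(10241, 371).
The solution is unique modulo lcm(133, 539, 371) = 542773.

237505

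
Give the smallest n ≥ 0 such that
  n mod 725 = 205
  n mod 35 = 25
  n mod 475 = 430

gcd(725, 35) = 5 and 5 | (25 − 205), so the pair is consistent; merging gives n ≡ 3105 (mod 5075), where 5075 = lcm(725, 35).
gcd(5075, 475) = 25 and 25 | (430 − 3105), so the pair is consistent; merging gives n ≡ 13255 (mod 96425), where 96425 = lcm(5075, 475).
The solution is unique modulo lcm(725, 35, 475) = 96425.

13255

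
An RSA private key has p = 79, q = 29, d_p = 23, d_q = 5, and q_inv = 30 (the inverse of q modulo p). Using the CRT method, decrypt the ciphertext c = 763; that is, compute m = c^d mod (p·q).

1310

m₁ = c^(d_p) mod p: c ≡ 52 (mod 79), and 52^23 mod 79 = 46.
m₂ = c^(d_q) mod q: c ≡ 9 (mod 29), and 9^5 mod 29 = 5.
h = q_inv·(m₁ − m₂) mod p = 30·(46 − 5) mod 79 = 45.
m = m₂ + h·q = 5 + 45·29 = 1310.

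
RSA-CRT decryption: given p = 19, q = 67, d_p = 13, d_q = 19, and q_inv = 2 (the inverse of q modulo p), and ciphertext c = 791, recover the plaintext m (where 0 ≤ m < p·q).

620

m₁ = c^(d_p) mod p: c ≡ 12 (mod 19), and 12^13 mod 19 = 12.
m₂ = c^(d_q) mod q: c ≡ 54 (mod 67), and 54^19 mod 67 = 17.
h = q_inv·(m₁ − m₂) mod p = 2·(12 − 17) mod 19 = 9.
m = m₂ + h·q = 17 + 9·67 = 620.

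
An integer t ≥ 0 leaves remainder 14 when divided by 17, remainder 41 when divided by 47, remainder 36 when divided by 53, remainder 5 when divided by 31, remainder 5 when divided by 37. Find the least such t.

The moduli are pairwise coprime; N = 17·47·53·31·37 = 48572009.
N/17 = 2857177; 2857177 ≡ 4 (mod 17); 4·13 ≡ 1, so inverse 13.
N/47 = 1033447; 1033447 ≡ 11 (mod 47); 11·30 ≡ 1, so inverse 30.
N/53 = 916453; 916453 ≡ 30 (mod 53); 30·23 ≡ 1, so inverse 23.
N/31 = 1566839; 1566839 ≡ 6 (mod 31); 6·26 ≡ 1, so inverse 26.
N/37 = 1312757; 1312757 ≡ 34 (mod 37); 34·12 ≡ 1, so inverse 12.
t ≡ 14·2857177·13 + 41·1033447·30 + 36·916453·23 + 5·1566839·26 + 5·1312757·12 = 2832423598.
2832423598 mod 48572009 = 15247076.

15247076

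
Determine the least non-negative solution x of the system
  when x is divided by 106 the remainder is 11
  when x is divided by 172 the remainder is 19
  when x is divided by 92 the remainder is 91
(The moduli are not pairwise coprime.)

gcd(106, 172) = 2 and 2 | (19 − 11), so the pair is consistent; merging gives x ≡ 5523 (mod 9116), where 9116 = lcm(106, 172).
gcd(9116, 92) = 4 and 4 | (91 − 5523), so the pair is consistent; merging gives x ≡ 105799 (mod 209668), where 209668 = lcm(9116, 92).
The solution is unique modulo lcm(106, 172, 92) = 209668.

105799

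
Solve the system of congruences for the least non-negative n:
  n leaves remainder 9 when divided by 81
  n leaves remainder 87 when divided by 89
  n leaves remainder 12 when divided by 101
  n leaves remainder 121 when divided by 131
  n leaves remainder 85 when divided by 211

1387441557

The moduli are pairwise coprime; M = 81·89·101·131·211 = 20125660869.
M/81 = 248464949; 248464949 ≡ 41 (mod 81); 41·2 ≡ 1, so inverse 2.
M/89 = 226131021; 226131021 ≡ 88 (mod 89); 88·88 ≡ 1, so inverse 88.
M/101 = 199263969; 199263969 ≡ 59 (mod 101); 59·12 ≡ 1, so inverse 12.
M/131 = 153630999; 153630999 ≡ 94 (mod 131); 94·46 ≡ 1, so inverse 46.
M/211 = 95382279; 95382279 ≡ 151 (mod 211); 151·109 ≡ 1, so inverse 109.
n ≡ 9·248464949·2 + 87·226131021·88 + 12·199263969·12 + 121·153630999·46 + 85·95382279·109 = 3503252432763.
3503252432763 mod 20125660869 = 1387441557.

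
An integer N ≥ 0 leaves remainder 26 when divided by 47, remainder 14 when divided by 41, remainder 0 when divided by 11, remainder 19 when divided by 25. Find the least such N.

The moduli are pairwise coprime; M = 47·41·11·25 = 529925.
M/47 = 11275; 11275 ≡ 42 (mod 47); 42·28 ≡ 1, so inverse 28.
M/41 = 12925; 12925 ≡ 10 (mod 41); 10·37 ≡ 1, so inverse 37.
M/11 = 48175; 48175 ≡ 6 (mod 11); 6·2 ≡ 1, so inverse 2.
M/25 = 21197; 21197 ≡ 22 (mod 25); 22·8 ≡ 1, so inverse 8.
N ≡ 26·11275·28 + 14·12925·37 + 0·48175·2 + 19·21197·8 = 18125294.
18125294 mod 529925 = 107844.

107844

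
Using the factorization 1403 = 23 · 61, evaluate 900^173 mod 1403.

1317

Mod 23: 900 ≡ 3; by Fermat, exponent reduces to 173 mod 22 = 19; 3^19 ≡ 6 (mod 23).
Mod 61: 900 ≡ 46; by Fermat, exponent reduces to 173 mod 60 = 53; 46^53 ≡ 36 (mod 61).
Combine by CRT: x ≡ 6 (mod 23), x ≡ 36 (mod 61) ⇒ x ≡ 1317 (mod 1403).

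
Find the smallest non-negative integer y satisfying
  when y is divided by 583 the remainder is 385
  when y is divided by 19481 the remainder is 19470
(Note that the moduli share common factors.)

Combine the congruences pairwise.
gcd(583, 19481) = 11 and 11 | (19470 − 385), so the pair is consistent; merging gives y ≡ 876634 (mod 1032493), where 1032493 = lcm(583, 19481).
The solution is unique modulo lcm(583, 19481) = 1032493.

876634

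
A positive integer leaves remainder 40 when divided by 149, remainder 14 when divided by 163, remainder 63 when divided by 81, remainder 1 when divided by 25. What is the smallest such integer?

From m ≡ 40 (mod 149) write m = 40 + 149t. Substituting into m ≡ 14 (mod 163) gives 149t ≡ 137 (mod 163), and since 149⁻¹ ≡ 128 (mod 163), t ≡ 95. Hence m ≡ 40 + 149·95 = 14195 (mod 24287).
From m ≡ 14195 (mod 24287) write m = 14195 + 24287t. Substituting into m ≡ 63 (mod 81) gives 24287t ≡ 43 (mod 81), and since 68⁻¹ ≡ 56 (mod 81), t ≡ 59. Hence m ≡ 14195 + 24287·59 = 1447128 (mod 1967247).
From m ≡ 1447128 (mod 1967247) write m = 1447128 + 1967247t. Substituting into m ≡ 1 (mod 25) gives 1967247t ≡ 23 (mod 25), and since 22⁻¹ ≡ 8 (mod 25), t ≡ 9. Hence m ≡ 1447128 + 1967247·9 = 19152351 (mod 49181175).

19152351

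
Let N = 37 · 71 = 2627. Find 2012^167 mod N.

526

Mod 37: 2012 ≡ 14; by Fermat, exponent reduces to 167 mod 36 = 23; 14^23 ≡ 8 (mod 37).
Mod 71: 2012 ≡ 24; by Fermat, exponent reduces to 167 mod 70 = 27; 24^27 ≡ 29 (mod 71).
Combine by CRT: x ≡ 8 (mod 37), x ≡ 29 (mod 71) ⇒ x ≡ 526 (mod 2627).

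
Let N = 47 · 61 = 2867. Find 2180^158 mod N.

1704

Mod 47: 2180 ≡ 18; by Fermat, exponent reduces to 158 mod 46 = 20; 18^20 ≡ 12 (mod 47).
Mod 61: 2180 ≡ 45; by Fermat, exponent reduces to 158 mod 60 = 38; 45^38 ≡ 57 (mod 61).
Combine by CRT: x ≡ 12 (mod 47), x ≡ 57 (mod 61) ⇒ x ≡ 1704 (mod 2867).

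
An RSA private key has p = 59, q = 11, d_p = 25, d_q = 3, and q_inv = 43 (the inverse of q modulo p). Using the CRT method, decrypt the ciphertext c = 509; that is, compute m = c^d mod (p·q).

93

m₁ = c^(d_p) mod p: c ≡ 37 (mod 59), and 37^25 mod 59 = 34.
m₂ = c^(d_q) mod q: c ≡ 3 (mod 11), and 3^3 mod 11 = 5.
h = q_inv·(m₁ − m₂) mod p = 43·(34 − 5) mod 59 = 8.
m = m₂ + h·q = 5 + 8·11 = 93.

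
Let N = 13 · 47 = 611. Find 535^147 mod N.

346

Mod 13: 535 ≡ 2; by Fermat, exponent reduces to 147 mod 12 = 3; 2^3 ≡ 8 (mod 13).
Mod 47: 535 ≡ 18; by Fermat, exponent reduces to 147 mod 46 = 9; 18^9 ≡ 17 (mod 47).
Combine by CRT: x ≡ 8 (mod 13), x ≡ 17 (mod 47) ⇒ x ≡ 346 (mod 611).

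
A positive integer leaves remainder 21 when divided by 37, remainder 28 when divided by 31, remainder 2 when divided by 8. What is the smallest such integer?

From N ≡ 21 (mod 37) write N = 21 + 37t. Substituting into N ≡ 28 (mod 31) gives 37t ≡ 7 (mod 31), and since 6⁻¹ ≡ 26 (mod 31), t ≡ 27. Hence N ≡ 21 + 37·27 = 1020 (mod 1147).
From N ≡ 1020 (mod 1147) write N = 1020 + 1147t. Substituting into N ≡ 2 (mod 8) gives 1147t ≡ 6 (mod 8), and since 3⁻¹ ≡ 3 (mod 8), t ≡ 2. Hence N ≡ 1020 + 1147·2 = 3314 (mod 9176).

3314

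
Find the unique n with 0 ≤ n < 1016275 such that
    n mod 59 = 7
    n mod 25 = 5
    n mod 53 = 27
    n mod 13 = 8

From n ≡ 7 (mod 59) write n = 7 + 59t. Substituting into n ≡ 5 (mod 25) gives 59t ≡ 23 (mod 25), and since 9⁻¹ ≡ 14 (mod 25), t ≡ 22. Hence n ≡ 7 + 59·22 = 1305 (mod 1475).
From n ≡ 1305 (mod 1475) write n = 1305 + 1475t. Substituting into n ≡ 27 (mod 53) gives 1475t ≡ 47 (mod 53), and since 44⁻¹ ≡ 47 (mod 53), t ≡ 36. Hence n ≡ 1305 + 1475·36 = 54405 (mod 78175).
From n ≡ 54405 (mod 78175) write n = 54405 + 78175t. Substituting into n ≡ 8 (mod 13) gives 78175t ≡ 8 (mod 13), and since 6⁻¹ ≡ 11 (mod 13), t ≡ 10. Hence n ≡ 54405 + 78175·10 = 836155 (mod 1016275).

836155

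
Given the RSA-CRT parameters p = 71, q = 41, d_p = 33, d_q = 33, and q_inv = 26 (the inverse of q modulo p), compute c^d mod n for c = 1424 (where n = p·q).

m₁ = c^(d_p) mod p: c ≡ 4 (mod 71), and 4^33 mod 71 = 40.
m₂ = c^(d_q) mod q: c ≡ 30 (mod 41), and 30^33 mod 41 = 7.
h = q_inv·(m₁ − m₂) mod p = 26·(40 − 7) mod 71 = 6.
m = m₂ + h·q = 7 + 6·41 = 253.

253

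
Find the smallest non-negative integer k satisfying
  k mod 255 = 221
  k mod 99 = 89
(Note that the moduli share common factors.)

gcd(255, 99) = 3 and 3 | (89 − 221), so the pair is consistent; merging gives k ≡ 5831 (mod 8415), where 8415 = lcm(255, 99).
The solution is unique modulo lcm(255, 99) = 8415.

5831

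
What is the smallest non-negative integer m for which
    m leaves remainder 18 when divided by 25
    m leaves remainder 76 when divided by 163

1543

From m ≡ 18 (mod 25) write m = 18 + 25t. Substituting into m ≡ 76 (mod 163) gives 25t ≡ 58 (mod 163), and since 25⁻¹ ≡ 150 (mod 163), t ≡ 61. Hence m ≡ 18 + 25·61 = 1543 (mod 4075).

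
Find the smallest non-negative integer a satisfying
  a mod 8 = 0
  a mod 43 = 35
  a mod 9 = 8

The moduli are pairwise coprime; N = 8·43·9 = 3096.
N/8 = 387; 387 ≡ 3 (mod 8); 3·3 ≡ 1, so inverse 3.
N/43 = 72; 72 ≡ 29 (mod 43); 29·3 ≡ 1, so inverse 3.
N/9 = 344; 344 ≡ 2 (mod 9); 2·5 ≡ 1, so inverse 5.
a ≡ 0·387·3 + 35·72·3 + 8·344·5 = 21320.
21320 mod 3096 = 2744.

2744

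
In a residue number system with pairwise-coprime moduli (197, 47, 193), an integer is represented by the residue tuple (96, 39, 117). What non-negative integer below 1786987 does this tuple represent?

Combine the congruences pairwise.
From x ≡ 96 (mod 197) write x = 96 + 197t. Substituting into x ≡ 39 (mod 47) gives 197t ≡ 37 (mod 47), and since 9⁻¹ ≡ 21 (mod 47), t ≡ 25. Hence x ≡ 96 + 197·25 = 5021 (mod 9259).
From x ≡ 5021 (mod 9259) write x = 5021 + 9259t. Substituting into x ≡ 117 (mod 193) gives 9259t ≡ 114 (mod 193), and since 188⁻¹ ≡ 77 (mod 193), t ≡ 93. Hence x ≡ 5021 + 9259·93 = 866108 (mod 1786987).

866108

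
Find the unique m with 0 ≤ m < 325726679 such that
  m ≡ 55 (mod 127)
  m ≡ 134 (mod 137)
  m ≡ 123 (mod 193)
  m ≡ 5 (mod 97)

The moduli are pairwise coprime; N = 127·137·193·97 = 325726679.
N/127 = 2564777; 2564777 ≡ 12 (mod 127); 12·53 ≡ 1, so inverse 53.
N/137 = 2377567; 2377567 ≡ 69 (mod 137); 69·2 ≡ 1, so inverse 2.
N/193 = 1687703; 1687703 ≡ 111 (mod 193); 111·40 ≡ 1, so inverse 40.
N/97 = 3358007; 3358007 ≡ 61 (mod 97); 61·35 ≡ 1, so inverse 35.
m ≡ 55·2564777·53 + 134·2377567·2 + 123·1687703·40 + 5·3358007·35 = 17004662896.
17004662896 mod 325726679 = 66875588.

66875588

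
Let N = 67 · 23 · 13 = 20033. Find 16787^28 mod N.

20003

Mod 67: 16787 ≡ 37; 37^28 ≡ 37 (mod 67).
Mod 23: 16787 ≡ 20; by Fermat, exponent reduces to 28 mod 22 = 6; 20^6 ≡ 16 (mod 23).
Mod 13: 16787 ≡ 4; by Fermat, exponent reduces to 28 mod 12 = 4; 4^4 ≡ 9 (mod 13).
Combine by CRT: x ≡ 37 (mod 67), x ≡ 16 (mod 23), x ≡ 9 (mod 13) ⇒ x ≡ 20003 (mod 20033).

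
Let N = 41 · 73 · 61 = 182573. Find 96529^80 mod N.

Mod 41: 96529 ≡ 15; since 40 | 80, by Fermat 15^80 ≡ 1 (mod 41).
Mod 73: 96529 ≡ 23; by Fermat, exponent reduces to 80 mod 72 = 8; 23^8 ≡ 2 (mod 73).
Mod 61: 96529 ≡ 27; by Fermat, exponent reduces to 80 mod 60 = 20; 27^20 ≡ 1 (mod 61).
Combine by CRT: x ≡ 1 (mod 41), x ≡ 2 (mod 73), x ≡ 1 (mod 61) ⇒ x ≡ 125051 (mod 182573).

125051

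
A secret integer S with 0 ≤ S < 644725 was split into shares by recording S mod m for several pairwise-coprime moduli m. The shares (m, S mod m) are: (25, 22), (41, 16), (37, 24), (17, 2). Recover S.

The moduli are pairwise coprime; N = 25·41·37·17 = 644725.
N/25 = 25789; 25789 ≡ 14 (mod 25); 14·9 ≡ 1, so inverse 9.
N/41 = 15725; 15725 ≡ 22 (mod 41); 22·28 ≡ 1, so inverse 28.
N/37 = 17425; 17425 ≡ 35 (mod 37); 35·18 ≡ 1, so inverse 18.
N/17 = 37925; 37925 ≡ 15 (mod 17); 15·8 ≡ 1, so inverse 8.
S ≡ 22·25789·9 + 16·15725·28 + 24·17425·18 + 2·37925·8 = 20285422.
20285422 mod 644725 = 298947.

298947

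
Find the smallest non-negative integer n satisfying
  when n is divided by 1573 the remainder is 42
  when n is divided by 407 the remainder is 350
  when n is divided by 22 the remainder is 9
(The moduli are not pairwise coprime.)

gcd(1573, 407) = 11 and 11 | (350 − 42), so the pair is consistent; merging gives n ≡ 37794 (mod 58201), where 58201 = lcm(1573, 407).
gcd(58201, 22) = 11 and 11 | (9 − 37794), so the pair is consistent; merging gives n ≡ 95995 (mod 116402), where 116402 = lcm(58201, 22).
The solution is unique modulo lcm(1573, 407, 22) = 116402.

95995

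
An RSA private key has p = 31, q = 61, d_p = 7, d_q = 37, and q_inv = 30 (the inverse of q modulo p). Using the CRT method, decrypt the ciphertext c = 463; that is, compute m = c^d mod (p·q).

1391

m₁ = c^(d_p) mod p: c ≡ 29 (mod 31), and 29^7 mod 31 = 27.
m₂ = c^(d_q) mod q: c ≡ 36 (mod 61), and 36^37 mod 61 = 49.
h = q_inv·(m₁ − m₂) mod p = 30·(27 − 49) mod 31 = 22.
m = m₂ + h·q = 49 + 22·61 = 1391.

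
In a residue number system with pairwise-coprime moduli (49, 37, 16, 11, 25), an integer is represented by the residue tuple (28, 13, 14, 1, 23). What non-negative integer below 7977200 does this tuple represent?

The moduli are pairwise coprime; N = 49·37·16·11·25 = 7977200.
N/49 = 162800; 162800 ≡ 22 (mod 49); 22·29 ≡ 1, so inverse 29.
N/37 = 215600; 215600 ≡ 1 (mod 37), inverse 1.
N/16 = 498575; 498575 ≡ 15 (mod 16); 15·15 ≡ 1, so inverse 15.
N/11 = 725200; 725200 ≡ 3 (mod 11); 3·4 ≡ 1, so inverse 4.
N/25 = 319088; 319088 ≡ 13 (mod 25); 13·2 ≡ 1, so inverse 2.
x ≡ 28·162800·29 + 13·215600·1 + 14·498575·15 + 1·725200·4 + 23·319088·2 = 257275998.
257275998 mod 7977200 = 2005598.

2005598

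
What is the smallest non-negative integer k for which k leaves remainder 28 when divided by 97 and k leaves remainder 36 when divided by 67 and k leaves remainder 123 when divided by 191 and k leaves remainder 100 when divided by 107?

Combine the congruences pairwise.
From k ≡ 28 (mod 97) write k = 28 + 97t. Substituting into k ≡ 36 (mod 67) gives 97t ≡ 8 (mod 67), and since 30⁻¹ ≡ 38 (mod 67), t ≡ 36. Hence k ≡ 28 + 97·36 = 3520 (mod 6499).
From k ≡ 3520 (mod 6499) write k = 3520 + 6499t. Substituting into k ≡ 123 (mod 191) gives 6499t ≡ 41 (mod 191), and since 5⁻¹ ≡ 153 (mod 191), t ≡ 161. Hence k ≡ 3520 + 6499·161 = 1049859 (mod 1241309).
From k ≡ 1049859 (mod 1241309) write k = 1049859 + 1241309t. Substituting into k ≡ 100 (mod 107) gives 1241309t ≡ 18 (mod 107), and since 2⁻¹ ≡ 54 (mod 107), t ≡ 9. Hence k ≡ 1049859 + 1241309·9 = 12221640 (mod 132820063).

12221640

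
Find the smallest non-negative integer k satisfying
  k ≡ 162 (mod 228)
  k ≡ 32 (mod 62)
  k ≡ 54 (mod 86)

97062

Combine the congruences pairwise.
gcd(228, 62) = 2 and 2 | (32 − 162), so the pair is consistent; merging gives k ≡ 5178 (mod 7068), where 7068 = lcm(228, 62).
gcd(7068, 86) = 2 and 2 | (54 − 5178), so the pair is consistent; merging gives k ≡ 97062 (mod 303924), where 303924 = lcm(7068, 86).
The solution is unique modulo lcm(228, 62, 86) = 303924.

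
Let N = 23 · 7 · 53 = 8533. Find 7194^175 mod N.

5115

Mod 23: 7194 ≡ 18; by Fermat, exponent reduces to 175 mod 22 = 21; 18^21 ≡ 9 (mod 23).
Mod 7: 7194 ≡ 5; by Fermat, exponent reduces to 175 mod 6 = 1; 5^1 ≡ 5 (mod 7).
Mod 53: 7194 ≡ 39; by Fermat, exponent reduces to 175 mod 52 = 19; 39^19 ≡ 27 (mod 53).
Combine by CRT: x ≡ 9 (mod 23), x ≡ 5 (mod 7), x ≡ 27 (mod 53) ⇒ x ≡ 5115 (mod 8533).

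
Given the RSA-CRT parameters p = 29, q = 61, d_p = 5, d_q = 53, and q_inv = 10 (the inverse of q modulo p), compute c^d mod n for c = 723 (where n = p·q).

m₁ = c^(d_p) mod p: c ≡ 27 (mod 29), and 27^5 mod 29 = 26.
m₂ = c^(d_q) mod q: c ≡ 52 (mod 61), and 52^53 mod 61 = 3.
h = q_inv·(m₁ − m₂) mod p = 10·(26 − 3) mod 29 = 27.
m = m₂ + h·q = 3 + 27·61 = 1650.

1650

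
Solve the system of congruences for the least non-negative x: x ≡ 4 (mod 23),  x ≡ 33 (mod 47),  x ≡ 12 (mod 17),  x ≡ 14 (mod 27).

Combine the congruences pairwise.
From x ≡ 4 (mod 23) write x = 4 + 23t. Substituting into x ≡ 33 (mod 47) gives 23t ≡ 29 (mod 47), and since 23⁻¹ ≡ 45 (mod 47), t ≡ 36. Hence x ≡ 4 + 23·36 = 832 (mod 1081).
From x ≡ 832 (mod 1081) write x = 832 + 1081t. Substituting into x ≡ 12 (mod 17) gives 1081t ≡ 13 (mod 17), and since 10⁻¹ ≡ 12 (mod 17), t ≡ 3. Hence x ≡ 832 + 1081·3 = 4075 (mod 18377).
From x ≡ 4075 (mod 18377) write x = 4075 + 18377t. Substituting into x ≡ 14 (mod 27) gives 18377t ≡ 16 (mod 27), and since 17⁻¹ ≡ 8 (mod 27), t ≡ 20. Hence x ≡ 4075 + 18377·20 = 371615 (mod 496179).

371615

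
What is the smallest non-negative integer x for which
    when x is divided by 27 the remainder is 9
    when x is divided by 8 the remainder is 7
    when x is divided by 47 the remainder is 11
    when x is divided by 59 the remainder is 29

The moduli are pairwise coprime; N = 27·8·47·59 = 598968.
N/27 = 22184; 22184 ≡ 17 (mod 27); 17·8 ≡ 1, so inverse 8.
N/8 = 74871; 74871 ≡ 7 (mod 8); 7·7 ≡ 1, so inverse 7.
N/47 = 12744; 12744 ≡ 7 (mod 47); 7·27 ≡ 1, so inverse 27.
N/59 = 10152; 10152 ≡ 4 (mod 59); 4·15 ≡ 1, so inverse 15.
x ≡ 9·22184·8 + 7·74871·7 + 11·12744·27 + 29·10152·15 = 13467015.
13467015 mod 598968 = 289719.

289719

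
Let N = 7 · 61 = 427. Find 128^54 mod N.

393

Mod 7: 128 ≡ 2; since 6 | 54, by Fermat 2^54 ≡ 1 (mod 7).
Mod 61: 128 ≡ 6; 6^54 ≡ 27 (mod 61).
Combine by CRT: x ≡ 1 (mod 7), x ≡ 27 (mod 61) ⇒ x ≡ 393 (mod 427).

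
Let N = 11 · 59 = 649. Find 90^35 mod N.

Mod 11: 90 ≡ 2; by Fermat, exponent reduces to 35 mod 10 = 5; 2^5 ≡ 10 (mod 11).
Mod 59: 90 ≡ 31; 31^35 ≡ 43 (mod 59).
Combine by CRT: x ≡ 10 (mod 11), x ≡ 43 (mod 59) ⇒ x ≡ 43 (mod 649).

43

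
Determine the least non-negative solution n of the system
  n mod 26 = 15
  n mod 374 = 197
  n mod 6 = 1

Combine the congruences pairwise.
gcd(26, 374) = 2 and 2 | (197 − 15), so the pair is consistent; merging gives n ≡ 197 (mod 4862), where 4862 = lcm(26, 374).
gcd(4862, 6) = 2 and 2 | (1 − 197), so the pair is consistent; merging gives n ≡ 5059 (mod 14586), where 14586 = lcm(4862, 6).
The solution is unique modulo lcm(26, 374, 6) = 14586.

5059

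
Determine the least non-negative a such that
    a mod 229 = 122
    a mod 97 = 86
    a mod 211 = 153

2607058

The moduli are pairwise coprime; N = 229·97·211 = 4686943.
N/229 = 20467; 20467 ≡ 86 (mod 229); 86·8 ≡ 1, so inverse 8.
N/97 = 48319; 48319 ≡ 13 (mod 97); 13·15 ≡ 1, so inverse 15.
N/211 = 22213; 22213 ≡ 58 (mod 211); 58·171 ≡ 1, so inverse 171.
a ≡ 122·20467·8 + 86·48319·15 + 153·22213·171 = 663466021.
663466021 mod 4686943 = 2607058.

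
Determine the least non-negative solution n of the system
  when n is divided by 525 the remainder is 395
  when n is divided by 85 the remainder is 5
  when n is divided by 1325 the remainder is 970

gcd(525, 85) = 5 and 5 | (5 − 395), so the pair is consistent; merging gives n ≡ 4595 (mod 8925), where 8925 = lcm(525, 85).
gcd(8925, 1325) = 25 and 25 | (970 − 4595), so the pair is consistent; merging gives n ≡ 468695 (mod 473025), where 473025 = lcm(8925, 1325).
The solution is unique modulo lcm(525, 85, 1325) = 473025.

468695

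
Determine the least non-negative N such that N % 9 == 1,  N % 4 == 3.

From N ≡ 1 (mod 9) write N = 1 + 9t. Substituting into N ≡ 3 (mod 4) gives 9t ≡ 2 (mod 4), and since 1⁻¹ ≡ 1 (mod 4), t ≡ 2. Hence N ≡ 1 + 9·2 = 19 (mod 36).

19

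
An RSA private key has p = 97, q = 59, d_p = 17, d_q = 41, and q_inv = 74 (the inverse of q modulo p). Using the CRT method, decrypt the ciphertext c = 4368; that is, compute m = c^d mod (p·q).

m₁ = c^(d_p) mod p: c ≡ 3 (mod 97), and 3^17 mod 97 = 86.
m₂ = c^(d_q) mod q: c ≡ 2 (mod 59), and 2^41 mod 59 = 34.
h = q_inv·(m₁ − m₂) mod p = 74·(86 − 34) mod 97 = 65.
m = m₂ + h·q = 34 + 65·59 = 3869.

3869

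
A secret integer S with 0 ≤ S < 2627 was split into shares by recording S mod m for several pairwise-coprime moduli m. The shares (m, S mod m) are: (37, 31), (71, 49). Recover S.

475

From S ≡ 31 (mod 37) write S = 31 + 37t. Substituting into S ≡ 49 (mod 71) gives 37t ≡ 18 (mod 71), and since 37⁻¹ ≡ 48 (mod 71), t ≡ 12. Hence S ≡ 31 + 37·12 = 475 (mod 2627).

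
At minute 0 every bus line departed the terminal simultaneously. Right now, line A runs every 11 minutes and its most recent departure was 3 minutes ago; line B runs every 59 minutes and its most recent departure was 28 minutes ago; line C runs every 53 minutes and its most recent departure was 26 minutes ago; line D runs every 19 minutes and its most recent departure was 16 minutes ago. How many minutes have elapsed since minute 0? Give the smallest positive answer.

346063

Combine the congruences pairwise.
From t ≡ 3 (mod 11) write t = 3 + 11s. Substituting into t ≡ 28 (mod 59) gives 11s ≡ 25 (mod 59), and since 11⁻¹ ≡ 43 (mod 59), s ≡ 13. Hence t ≡ 3 + 11·13 = 146 (mod 649).
From t ≡ 146 (mod 649) write t = 146 + 649s. Substituting into t ≡ 26 (mod 53) gives 649s ≡ 39 (mod 53), and since 13⁻¹ ≡ 49 (mod 53), s ≡ 3. Hence t ≡ 146 + 649·3 = 2093 (mod 34397).
From t ≡ 2093 (mod 34397) write t = 2093 + 34397s. Substituting into t ≡ 16 (mod 19) gives 34397s ≡ 13 (mod 19), and since 7⁻¹ ≡ 11 (mod 19), s ≡ 10. Hence t ≡ 2093 + 34397·10 = 346063 (mod 653543).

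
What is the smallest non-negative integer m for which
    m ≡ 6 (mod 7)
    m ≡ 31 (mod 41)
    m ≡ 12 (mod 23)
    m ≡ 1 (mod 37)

85434

Combine the congruences pairwise.
From m ≡ 6 (mod 7) write m = 6 + 7t. Substituting into m ≡ 31 (mod 41) gives 7t ≡ 25 (mod 41), and since 7⁻¹ ≡ 6 (mod 41), t ≡ 27. Hence m ≡ 6 + 7·27 = 195 (mod 287).
From m ≡ 195 (mod 287) write m = 195 + 287t. Substituting into m ≡ 12 (mod 23) gives 287t ≡ 1 (mod 23), and since 11⁻¹ ≡ 21 (mod 23), t ≡ 21. Hence m ≡ 195 + 287·21 = 6222 (mod 6601).
From m ≡ 6222 (mod 6601) write m = 6222 + 6601t. Substituting into m ≡ 1 (mod 37) gives 6601t ≡ 32 (mod 37), and since 15⁻¹ ≡ 5 (mod 37), t ≡ 12. Hence m ≡ 6222 + 6601·12 = 85434 (mod 244237).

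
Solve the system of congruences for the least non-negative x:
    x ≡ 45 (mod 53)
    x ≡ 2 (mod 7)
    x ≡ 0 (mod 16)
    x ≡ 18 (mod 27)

52992

The moduli are pairwise coprime; N = 53·7·16·27 = 160272.
N/53 = 3024; 3024 ≡ 3 (mod 53); 3·18 ≡ 1, so inverse 18.
N/7 = 22896; 22896 ≡ 6 (mod 7); 6·6 ≡ 1, so inverse 6.
N/16 = 10017; 10017 ≡ 1 (mod 16), inverse 1.
N/27 = 5936; 5936 ≡ 23 (mod 27); 23·20 ≡ 1, so inverse 20.
x ≡ 45·3024·18 + 2·22896·6 + 0·10017·1 + 18·5936·20 = 4861152.
4861152 mod 160272 = 52992.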